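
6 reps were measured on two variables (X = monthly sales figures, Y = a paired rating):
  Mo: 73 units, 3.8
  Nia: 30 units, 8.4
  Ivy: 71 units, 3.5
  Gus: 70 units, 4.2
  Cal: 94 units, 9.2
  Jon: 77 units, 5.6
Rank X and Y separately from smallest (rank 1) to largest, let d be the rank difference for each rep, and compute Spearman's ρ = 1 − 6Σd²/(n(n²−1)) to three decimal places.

Ranks of variable 1: 4, 1, 3, 2, 6, 5
Ranks of variable 2: 2, 5, 1, 3, 6, 4
d = r₁ − r₂: 2, -4, 2, -1, 0, 1
d²: 4, 16, 4, 1, 0, 1; Σd² = 26
ρ = 1 − 6·26/(6·35) = 1 − 156/210 = 0.257

0.257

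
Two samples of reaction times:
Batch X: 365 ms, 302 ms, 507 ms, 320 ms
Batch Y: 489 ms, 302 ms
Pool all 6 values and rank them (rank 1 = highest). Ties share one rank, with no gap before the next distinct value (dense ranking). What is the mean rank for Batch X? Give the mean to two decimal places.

3.25

Sorted (descending): 507, 489, 365, 320, 302, 302
The 2 values of 302 share dense rank 5.
Remaining distinct values take the next consecutive integers.
Batch X values → pooled ranks: 365→3, 302→5, 507→1, 320→4
Mean rank = (3 + 5 + 1 + 4) / 4 = 3.25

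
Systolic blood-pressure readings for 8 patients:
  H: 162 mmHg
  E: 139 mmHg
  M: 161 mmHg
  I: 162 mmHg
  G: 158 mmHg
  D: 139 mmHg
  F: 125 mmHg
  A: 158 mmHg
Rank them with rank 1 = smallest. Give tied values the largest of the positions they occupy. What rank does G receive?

Sorted (ascending): 125, 139, 139, 158, 158, 161, 162, 162
The 2 values of 139 occupy positions 2–3 → each gets rank 3.
The 2 values of 158 occupy positions 4–5 → each gets rank 5.
The 2 values of 162 occupy positions 7–8 → each gets rank 8.
G has value 158 mmHg → rank 5.

5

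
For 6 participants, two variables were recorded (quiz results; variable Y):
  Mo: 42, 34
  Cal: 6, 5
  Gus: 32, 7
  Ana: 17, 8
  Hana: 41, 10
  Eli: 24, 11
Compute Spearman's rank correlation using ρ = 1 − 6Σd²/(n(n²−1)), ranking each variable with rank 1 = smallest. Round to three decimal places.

0.714

Ranks of variable 1: 6, 1, 4, 2, 5, 3
Ranks of variable 2: 6, 1, 2, 3, 4, 5
d = r₁ − r₂: 0, 0, 2, -1, 1, -2
d²: 0, 0, 4, 1, 1, 4; Σd² = 10
ρ = 1 − 6·10/(6·35) = 1 − 60/210 = 0.714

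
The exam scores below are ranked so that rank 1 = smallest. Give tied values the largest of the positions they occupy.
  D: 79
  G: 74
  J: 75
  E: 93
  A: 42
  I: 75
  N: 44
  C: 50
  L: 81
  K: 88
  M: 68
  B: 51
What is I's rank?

8

Sorted (ascending): 42, 44, 50, 51, 68, 74, 75, 75, 79, 81, 88, 93
The 2 values of 75 occupy positions 7–8 → each gets rank 8.
I has value 75 → rank 8.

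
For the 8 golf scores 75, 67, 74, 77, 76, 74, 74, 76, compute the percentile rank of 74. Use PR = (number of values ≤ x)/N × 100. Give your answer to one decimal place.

50.0

N = 8.
Strictly below 74: 1. Equal to 74: 3.
PR = 4/8 × 100 = 50.0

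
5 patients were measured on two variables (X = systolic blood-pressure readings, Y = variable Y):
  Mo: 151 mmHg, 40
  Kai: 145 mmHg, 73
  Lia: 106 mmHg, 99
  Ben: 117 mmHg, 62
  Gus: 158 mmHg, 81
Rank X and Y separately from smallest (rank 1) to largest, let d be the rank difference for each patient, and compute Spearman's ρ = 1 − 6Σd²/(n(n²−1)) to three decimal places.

Ranks of variable 1: 4, 3, 1, 2, 5
Ranks of variable 2: 1, 3, 5, 2, 4
d = r₁ − r₂: 3, 0, -4, 0, 1
d²: 9, 0, 16, 0, 1; Σd² = 26
ρ = 1 − 6·26/(5·24) = 1 − 156/120 = -0.300

-0.300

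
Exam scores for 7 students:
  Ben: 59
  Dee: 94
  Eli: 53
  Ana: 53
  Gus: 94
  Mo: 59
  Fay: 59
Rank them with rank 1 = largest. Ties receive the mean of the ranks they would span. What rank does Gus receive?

1.5

Sorted (descending): 94, 94, 59, 59, 59, 53, 53
The 2 values of 94 occupy positions 1–2 → average rank (1+2)/2 = 1.5.
The 3 values of 59 occupy positions 3–5 → average rank 4.
The 2 values of 53 occupy positions 6–7 → average rank (6+7)/2 = 6.5.
Gus has value 94 → rank 1.5.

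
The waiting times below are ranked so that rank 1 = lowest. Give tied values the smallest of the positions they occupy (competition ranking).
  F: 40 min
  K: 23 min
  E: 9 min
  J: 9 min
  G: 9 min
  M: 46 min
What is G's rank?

1

Sorted (ascending): 9, 9, 9, 23, 40, 46
The 3 values of 9 occupy positions 1–3 → each gets rank 1.
G has value 9 min → rank 1.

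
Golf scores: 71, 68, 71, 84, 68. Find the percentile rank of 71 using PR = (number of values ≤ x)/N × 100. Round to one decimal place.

N = 5.
Strictly below 71: 2. Equal to 71: 2.
PR = 4/5 × 100 = 80.0

80.0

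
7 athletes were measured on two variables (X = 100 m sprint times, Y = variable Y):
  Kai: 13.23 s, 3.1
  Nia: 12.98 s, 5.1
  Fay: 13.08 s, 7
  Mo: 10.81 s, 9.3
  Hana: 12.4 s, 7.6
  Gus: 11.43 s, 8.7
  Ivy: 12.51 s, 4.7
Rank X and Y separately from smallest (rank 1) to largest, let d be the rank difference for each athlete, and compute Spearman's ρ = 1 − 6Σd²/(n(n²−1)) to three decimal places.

Ranks of variable 1: 7, 5, 6, 1, 3, 2, 4
Ranks of variable 2: 1, 3, 4, 7, 5, 6, 2
d = r₁ − r₂: 6, 2, 2, -6, -2, -4, 2
d²: 36, 4, 4, 36, 4, 16, 4; Σd² = 104
ρ = 1 − 6·104/(7·48) = 1 − 624/336 = -0.857

-0.857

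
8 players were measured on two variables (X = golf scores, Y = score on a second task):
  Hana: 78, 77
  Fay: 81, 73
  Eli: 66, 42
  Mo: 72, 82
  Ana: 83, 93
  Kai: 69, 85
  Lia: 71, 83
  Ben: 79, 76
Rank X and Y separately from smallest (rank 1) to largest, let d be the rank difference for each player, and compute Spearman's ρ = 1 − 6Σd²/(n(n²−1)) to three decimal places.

0.167

Ranks of variable 1: 5, 7, 1, 4, 8, 2, 3, 6
Ranks of variable 2: 4, 2, 1, 5, 8, 7, 6, 3
d = r₁ − r₂: 1, 5, 0, -1, 0, -5, -3, 3
d²: 1, 25, 0, 1, 0, 25, 9, 9; Σd² = 70
ρ = 1 − 6·70/(8·63) = 1 − 420/504 = 0.167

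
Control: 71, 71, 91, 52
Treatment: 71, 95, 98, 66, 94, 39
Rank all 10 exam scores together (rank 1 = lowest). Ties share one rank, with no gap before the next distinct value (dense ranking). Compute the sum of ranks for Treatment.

Sorted (ascending): 39, 52, 66, 71, 71, 71, 91, 94, 95, 98
The 3 values of 71 share dense rank 4.
Remaining distinct values take the next consecutive integers.
Treatment values → pooled ranks: 71→4, 95→7, 98→8, 66→3, 94→6, 39→1
Rank sum = 4 + 7 + 8 + 3 + 6 + 1 = 29

29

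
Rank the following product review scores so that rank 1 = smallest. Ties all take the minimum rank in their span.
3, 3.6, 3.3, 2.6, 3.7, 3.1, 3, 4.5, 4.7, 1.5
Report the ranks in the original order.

Sorted (ascending): 1.5, 2.6, 3, 3, 3.1, 3.3, 3.6, 3.7, 4.5, 4.7
The 2 values of 3 occupy positions 3–4 → each gets rank 3.

3, 7, 6, 2, 8, 5, 3, 9, 10, 1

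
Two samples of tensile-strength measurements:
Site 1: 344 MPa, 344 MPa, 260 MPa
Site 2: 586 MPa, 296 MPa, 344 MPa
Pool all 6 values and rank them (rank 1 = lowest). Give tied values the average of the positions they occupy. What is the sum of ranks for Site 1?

9

Sorted (ascending): 260, 296, 344, 344, 344, 586
The 3 values of 344 occupy positions 3–5 → average rank 4.
Site 1 values → pooled ranks: 344→4, 344→4, 260→1
Rank sum = 4 + 4 + 1 = 9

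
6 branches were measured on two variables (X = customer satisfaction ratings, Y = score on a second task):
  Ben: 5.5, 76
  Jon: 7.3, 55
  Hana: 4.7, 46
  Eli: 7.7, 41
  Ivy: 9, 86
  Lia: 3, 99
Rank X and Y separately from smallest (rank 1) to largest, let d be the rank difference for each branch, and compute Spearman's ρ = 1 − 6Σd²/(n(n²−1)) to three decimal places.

Ranks of variable 1: 3, 4, 2, 5, 6, 1
Ranks of variable 2: 4, 3, 2, 1, 5, 6
d = r₁ − r₂: -1, 1, 0, 4, 1, -5
d²: 1, 1, 0, 16, 1, 25; Σd² = 44
ρ = 1 − 6·44/(6·35) = 1 − 264/210 = -0.257

-0.257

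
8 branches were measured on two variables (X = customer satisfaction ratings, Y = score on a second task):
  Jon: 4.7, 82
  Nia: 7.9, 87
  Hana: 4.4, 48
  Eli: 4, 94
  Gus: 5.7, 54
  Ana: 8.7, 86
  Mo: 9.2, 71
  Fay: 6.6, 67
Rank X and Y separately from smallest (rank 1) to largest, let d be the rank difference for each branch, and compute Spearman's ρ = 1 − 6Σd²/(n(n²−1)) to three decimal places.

0.048

Ranks of variable 1: 3, 6, 2, 1, 4, 7, 8, 5
Ranks of variable 2: 5, 7, 1, 8, 2, 6, 4, 3
d = r₁ − r₂: -2, -1, 1, -7, 2, 1, 4, 2
d²: 4, 1, 1, 49, 4, 1, 16, 4; Σd² = 80
ρ = 1 − 6·80/(8·63) = 1 − 480/504 = 0.048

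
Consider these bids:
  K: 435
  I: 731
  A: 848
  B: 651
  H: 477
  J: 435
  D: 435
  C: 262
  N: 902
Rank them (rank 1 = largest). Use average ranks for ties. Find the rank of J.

7

Sorted (descending): 902, 848, 731, 651, 477, 435, 435, 435, 262
The 3 values of 435 occupy positions 6–8 → average rank 7.
J has value 435 → rank 7.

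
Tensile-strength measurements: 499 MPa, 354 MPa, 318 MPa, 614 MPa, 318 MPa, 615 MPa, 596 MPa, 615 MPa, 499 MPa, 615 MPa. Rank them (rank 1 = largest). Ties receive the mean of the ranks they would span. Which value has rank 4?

Sorted (descending): 615, 615, 615, 614, 596, 499, 499, 354, 318, 318
The 3 values of 615 occupy positions 1–3 → average rank 2.
The 2 values of 499 occupy positions 6–7 → average rank (6+7)/2 = 6.5.
The 2 values of 318 occupy positions 9–10 → average rank (9+10)/2 = 9.5.
Rank 4 → value 614.

614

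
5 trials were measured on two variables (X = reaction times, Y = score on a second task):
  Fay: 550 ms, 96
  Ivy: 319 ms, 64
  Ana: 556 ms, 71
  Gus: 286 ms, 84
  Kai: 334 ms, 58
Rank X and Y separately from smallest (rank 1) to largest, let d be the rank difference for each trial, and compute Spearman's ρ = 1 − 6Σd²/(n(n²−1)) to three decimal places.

Ranks of variable 1: 4, 2, 5, 1, 3
Ranks of variable 2: 5, 2, 3, 4, 1
d = r₁ − r₂: -1, 0, 2, -3, 2
d²: 1, 0, 4, 9, 4; Σd² = 18
ρ = 1 − 6·18/(5·24) = 1 − 108/120 = 0.100

0.100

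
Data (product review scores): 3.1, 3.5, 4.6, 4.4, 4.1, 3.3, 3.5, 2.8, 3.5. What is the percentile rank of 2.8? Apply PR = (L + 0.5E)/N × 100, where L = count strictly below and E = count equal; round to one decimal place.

N = 9.
Strictly below 2.8: 0. Equal to 2.8: 1.
PR = (0 + 0.5·1)/9 × 100 = 5.6

5.6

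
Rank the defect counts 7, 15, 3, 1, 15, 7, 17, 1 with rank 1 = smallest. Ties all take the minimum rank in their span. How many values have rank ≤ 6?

Sorted (ascending): 1, 1, 3, 7, 7, 15, 15, 17
The 2 values of 1 occupy positions 1–2 → each gets rank 1.
The 2 values of 7 occupy positions 4–5 → each gets rank 4.
The 2 values of 15 occupy positions 6–7 → each gets rank 6.
Ranks ≤ 6: {1, 1, 3, 4, 4, 6, 6} → 7 values.

7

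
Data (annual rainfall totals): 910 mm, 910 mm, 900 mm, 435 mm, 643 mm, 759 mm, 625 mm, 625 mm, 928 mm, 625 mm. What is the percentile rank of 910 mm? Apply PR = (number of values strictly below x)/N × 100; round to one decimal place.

N = 10.
Strictly below 910: 7. Equal to 910: 2.
PR = 7/10 × 100 = 70.0

70.0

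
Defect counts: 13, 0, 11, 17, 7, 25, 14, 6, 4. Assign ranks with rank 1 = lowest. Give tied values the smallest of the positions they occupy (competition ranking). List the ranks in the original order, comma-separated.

6, 1, 5, 8, 4, 9, 7, 3, 2

Sorted (ascending): 0, 4, 6, 7, 11, 13, 14, 17, 25
No ties — each value takes its position as its rank.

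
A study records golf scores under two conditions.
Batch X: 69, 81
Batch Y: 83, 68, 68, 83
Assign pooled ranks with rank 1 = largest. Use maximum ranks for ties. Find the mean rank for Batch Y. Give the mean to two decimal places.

Sorted (descending): 83, 83, 81, 69, 68, 68
The 2 values of 83 occupy positions 1–2 → each gets rank 2.
The 2 values of 68 occupy positions 5–6 → each gets rank 6.
Batch Y values → pooled ranks: 83→2, 68→6, 68→6, 83→2
Mean rank = (2 + 6 + 6 + 2) / 4 = 4.00

4.00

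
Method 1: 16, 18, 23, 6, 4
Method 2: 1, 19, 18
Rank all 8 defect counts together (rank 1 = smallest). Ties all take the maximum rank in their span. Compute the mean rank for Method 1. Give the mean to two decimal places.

4.60

Sorted (ascending): 1, 4, 6, 16, 18, 18, 19, 23
The 2 values of 18 occupy positions 5–6 → each gets rank 6.
Method 1 values → pooled ranks: 16→4, 18→6, 23→8, 6→3, 4→2
Mean rank = (4 + 6 + 8 + 3 + 2) / 5 = 4.60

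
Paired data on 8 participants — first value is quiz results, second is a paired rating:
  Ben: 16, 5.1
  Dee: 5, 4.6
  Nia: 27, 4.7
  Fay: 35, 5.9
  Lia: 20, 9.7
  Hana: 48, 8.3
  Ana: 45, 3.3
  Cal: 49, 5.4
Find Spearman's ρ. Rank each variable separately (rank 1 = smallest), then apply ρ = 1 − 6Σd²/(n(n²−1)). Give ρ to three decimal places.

0.214

Ranks of variable 1: 2, 1, 4, 5, 3, 7, 6, 8
Ranks of variable 2: 4, 2, 3, 6, 8, 7, 1, 5
d = r₁ − r₂: -2, -1, 1, -1, -5, 0, 5, 3
d²: 4, 1, 1, 1, 25, 0, 25, 9; Σd² = 66
ρ = 1 − 6·66/(8·63) = 1 − 396/504 = 0.214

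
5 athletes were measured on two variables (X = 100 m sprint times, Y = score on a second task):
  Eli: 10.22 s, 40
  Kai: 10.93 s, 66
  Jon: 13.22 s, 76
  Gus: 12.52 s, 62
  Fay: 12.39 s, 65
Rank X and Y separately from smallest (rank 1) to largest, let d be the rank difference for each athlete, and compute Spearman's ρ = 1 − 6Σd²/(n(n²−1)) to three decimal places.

0.600

Ranks of variable 1: 1, 2, 5, 4, 3
Ranks of variable 2: 1, 4, 5, 2, 3
d = r₁ − r₂: 0, -2, 0, 2, 0
d²: 0, 4, 0, 4, 0; Σd² = 8
ρ = 1 − 6·8/(5·24) = 1 − 48/120 = 0.600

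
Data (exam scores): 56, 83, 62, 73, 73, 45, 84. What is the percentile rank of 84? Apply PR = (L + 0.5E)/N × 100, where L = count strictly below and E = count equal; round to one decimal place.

N = 7.
Strictly below 84: 6. Equal to 84: 1.
PR = (6 + 0.5·1)/7 × 100 = 92.9

92.9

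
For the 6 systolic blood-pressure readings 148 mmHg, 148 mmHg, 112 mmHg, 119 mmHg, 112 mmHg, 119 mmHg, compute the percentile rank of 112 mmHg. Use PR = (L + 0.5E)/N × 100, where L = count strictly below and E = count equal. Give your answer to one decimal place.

16.7

N = 6.
Strictly below 112: 0. Equal to 112: 2.
PR = (0 + 0.5·2)/6 × 100 = 16.7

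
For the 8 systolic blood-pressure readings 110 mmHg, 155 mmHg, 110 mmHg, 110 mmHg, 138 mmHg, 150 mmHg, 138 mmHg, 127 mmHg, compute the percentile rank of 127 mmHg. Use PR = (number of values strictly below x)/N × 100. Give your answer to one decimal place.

37.5

N = 8.
Strictly below 127: 3. Equal to 127: 1.
PR = 3/8 × 100 = 37.5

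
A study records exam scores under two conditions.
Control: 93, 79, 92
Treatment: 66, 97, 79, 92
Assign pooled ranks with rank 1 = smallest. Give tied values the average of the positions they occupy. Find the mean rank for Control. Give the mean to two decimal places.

Sorted (ascending): 66, 79, 79, 92, 92, 93, 97
The 2 values of 79 occupy positions 2–3 → average rank (2+3)/2 = 2.5.
The 2 values of 92 occupy positions 4–5 → average rank (4+5)/2 = 4.5.
Control values → pooled ranks: 93→6, 79→2.5, 92→4.5
Mean rank = (6 + 2.5 + 4.5) / 3 = 4.33

4.33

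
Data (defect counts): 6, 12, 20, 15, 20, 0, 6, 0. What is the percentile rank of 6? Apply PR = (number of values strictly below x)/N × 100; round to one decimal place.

N = 8.
Strictly below 6: 2. Equal to 6: 2.
PR = 2/8 × 100 = 25.0

25.0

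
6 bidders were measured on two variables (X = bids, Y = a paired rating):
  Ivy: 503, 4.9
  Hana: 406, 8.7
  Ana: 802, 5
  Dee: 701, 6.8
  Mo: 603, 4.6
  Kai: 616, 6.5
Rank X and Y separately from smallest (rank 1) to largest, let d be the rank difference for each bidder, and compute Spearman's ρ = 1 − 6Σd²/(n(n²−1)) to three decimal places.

Ranks of variable 1: 2, 1, 6, 5, 3, 4
Ranks of variable 2: 2, 6, 3, 5, 1, 4
d = r₁ − r₂: 0, -5, 3, 0, 2, 0
d²: 0, 25, 9, 0, 4, 0; Σd² = 38
ρ = 1 − 6·38/(6·35) = 1 − 228/210 = -0.086

-0.086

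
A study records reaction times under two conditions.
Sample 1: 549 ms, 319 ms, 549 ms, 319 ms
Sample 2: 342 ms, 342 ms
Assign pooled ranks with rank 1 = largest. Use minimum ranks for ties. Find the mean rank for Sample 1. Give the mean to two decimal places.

Sorted (descending): 549, 549, 342, 342, 319, 319
The 2 values of 549 occupy positions 1–2 → each gets rank 1.
The 2 values of 342 occupy positions 3–4 → each gets rank 3.
The 2 values of 319 occupy positions 5–6 → each gets rank 5.
Sample 1 values → pooled ranks: 549→1, 319→5, 549→1, 319→5
Mean rank = (1 + 5 + 1 + 5) / 4 = 3.00

3.00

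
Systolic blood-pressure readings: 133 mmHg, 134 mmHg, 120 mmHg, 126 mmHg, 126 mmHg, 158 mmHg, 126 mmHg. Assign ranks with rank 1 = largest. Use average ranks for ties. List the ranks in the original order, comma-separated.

Sorted (descending): 158, 134, 133, 126, 126, 126, 120
The 3 values of 126 occupy positions 4–6 → average rank 5.

3, 2, 7, 5, 5, 1, 5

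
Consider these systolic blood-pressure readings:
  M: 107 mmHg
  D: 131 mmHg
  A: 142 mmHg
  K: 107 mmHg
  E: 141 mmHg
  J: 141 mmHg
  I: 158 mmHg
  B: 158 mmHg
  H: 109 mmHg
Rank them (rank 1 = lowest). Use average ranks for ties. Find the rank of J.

5.5

Sorted (ascending): 107, 107, 109, 131, 141, 141, 142, 158, 158
The 2 values of 107 occupy positions 1–2 → average rank (1+2)/2 = 1.5.
The 2 values of 141 occupy positions 5–6 → average rank (5+6)/2 = 5.5.
The 2 values of 158 occupy positions 8–9 → average rank (8+9)/2 = 8.5.
J has value 141 mmHg → rank 5.5.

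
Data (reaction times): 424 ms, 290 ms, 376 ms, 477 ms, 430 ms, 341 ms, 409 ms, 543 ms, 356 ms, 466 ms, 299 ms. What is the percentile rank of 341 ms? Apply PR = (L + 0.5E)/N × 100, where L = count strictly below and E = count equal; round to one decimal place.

22.7

N = 11.
Strictly below 341: 2. Equal to 341: 1.
PR = (2 + 0.5·1)/11 × 100 = 22.7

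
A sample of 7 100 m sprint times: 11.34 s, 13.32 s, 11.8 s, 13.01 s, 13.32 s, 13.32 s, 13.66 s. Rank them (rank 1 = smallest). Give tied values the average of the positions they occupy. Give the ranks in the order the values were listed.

Sorted (ascending): 11.34, 11.8, 13.01, 13.32, 13.32, 13.32, 13.66
The 3 values of 13.32 occupy positions 4–6 → average rank 5.

1, 5, 2, 3, 5, 5, 7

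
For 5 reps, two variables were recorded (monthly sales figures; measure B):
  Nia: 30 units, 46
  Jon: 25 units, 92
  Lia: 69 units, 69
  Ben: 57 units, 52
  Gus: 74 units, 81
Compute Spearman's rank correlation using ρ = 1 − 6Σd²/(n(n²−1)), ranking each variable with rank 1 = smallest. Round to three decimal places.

Ranks of variable 1: 2, 1, 4, 3, 5
Ranks of variable 2: 1, 5, 3, 2, 4
d = r₁ − r₂: 1, -4, 1, 1, 1
d²: 1, 16, 1, 1, 1; Σd² = 20
ρ = 1 − 6·20/(5·24) = 1 − 120/120 = 0.000

0.000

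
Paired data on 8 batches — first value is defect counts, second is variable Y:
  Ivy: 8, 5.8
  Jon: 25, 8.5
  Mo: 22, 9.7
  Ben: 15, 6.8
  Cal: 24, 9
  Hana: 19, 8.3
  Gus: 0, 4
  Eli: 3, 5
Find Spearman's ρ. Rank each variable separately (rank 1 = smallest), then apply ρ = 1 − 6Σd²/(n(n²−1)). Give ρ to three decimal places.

0.905

Ranks of variable 1: 3, 8, 6, 4, 7, 5, 1, 2
Ranks of variable 2: 3, 6, 8, 4, 7, 5, 1, 2
d = r₁ − r₂: 0, 2, -2, 0, 0, 0, 0, 0
d²: 0, 4, 4, 0, 0, 0, 0, 0; Σd² = 8
ρ = 1 − 6·8/(8·63) = 1 − 48/504 = 0.905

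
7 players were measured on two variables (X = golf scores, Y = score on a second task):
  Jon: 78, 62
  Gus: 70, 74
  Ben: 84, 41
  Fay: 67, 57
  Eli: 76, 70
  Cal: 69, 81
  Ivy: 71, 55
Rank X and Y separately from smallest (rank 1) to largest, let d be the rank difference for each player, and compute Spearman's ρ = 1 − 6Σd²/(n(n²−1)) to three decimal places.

-0.464

Ranks of variable 1: 6, 3, 7, 1, 5, 2, 4
Ranks of variable 2: 4, 6, 1, 3, 5, 7, 2
d = r₁ − r₂: 2, -3, 6, -2, 0, -5, 2
d²: 4, 9, 36, 4, 0, 25, 4; Σd² = 82
ρ = 1 − 6·82/(7·48) = 1 − 492/336 = -0.464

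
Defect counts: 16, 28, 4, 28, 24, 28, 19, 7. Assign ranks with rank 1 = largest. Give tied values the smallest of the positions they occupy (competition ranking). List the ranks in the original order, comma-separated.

Sorted (descending): 28, 28, 28, 24, 19, 16, 7, 4
The 3 values of 28 occupy positions 1–3 → each gets rank 1.

6, 1, 8, 1, 4, 1, 5, 7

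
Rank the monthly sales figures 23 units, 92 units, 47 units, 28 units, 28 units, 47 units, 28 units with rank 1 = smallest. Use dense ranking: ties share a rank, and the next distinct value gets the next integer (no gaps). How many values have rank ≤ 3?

6

Sorted (ascending): 23, 28, 28, 28, 47, 47, 92
The 3 values of 28 share dense rank 2.
The 2 values of 47 share dense rank 3.
Remaining distinct values take the next consecutive integers.
Ranks ≤ 3: {1, 2, 2, 2, 3, 3} → 6 values.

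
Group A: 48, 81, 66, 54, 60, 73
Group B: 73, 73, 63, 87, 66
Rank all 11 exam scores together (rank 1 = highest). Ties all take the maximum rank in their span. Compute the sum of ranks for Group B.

Sorted (descending): 87, 81, 73, 73, 73, 66, 66, 63, 60, 54, 48
The 3 values of 73 occupy positions 3–5 → each gets rank 5.
The 2 values of 66 occupy positions 6–7 → each gets rank 7.
Group B values → pooled ranks: 73→5, 73→5, 63→8, 87→1, 66→7
Rank sum = 5 + 5 + 8 + 1 + 7 = 26

26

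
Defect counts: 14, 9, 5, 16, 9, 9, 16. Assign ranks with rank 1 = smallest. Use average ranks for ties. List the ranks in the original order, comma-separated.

Sorted (ascending): 5, 9, 9, 9, 14, 16, 16
The 3 values of 9 occupy positions 2–4 → average rank 3.
The 2 values of 16 occupy positions 6–7 → average rank (6+7)/2 = 6.5.

5, 3, 1, 6.5, 3, 3, 6.5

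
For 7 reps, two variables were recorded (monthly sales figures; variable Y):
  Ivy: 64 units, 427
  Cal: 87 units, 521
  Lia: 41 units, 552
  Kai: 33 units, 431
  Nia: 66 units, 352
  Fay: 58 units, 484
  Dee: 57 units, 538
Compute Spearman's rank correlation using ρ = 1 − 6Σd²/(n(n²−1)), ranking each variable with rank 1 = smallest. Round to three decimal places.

-0.357

Ranks of variable 1: 5, 7, 2, 1, 6, 4, 3
Ranks of variable 2: 2, 5, 7, 3, 1, 4, 6
d = r₁ − r₂: 3, 2, -5, -2, 5, 0, -3
d²: 9, 4, 25, 4, 25, 0, 9; Σd² = 76
ρ = 1 − 6·76/(7·48) = 1 − 456/336 = -0.357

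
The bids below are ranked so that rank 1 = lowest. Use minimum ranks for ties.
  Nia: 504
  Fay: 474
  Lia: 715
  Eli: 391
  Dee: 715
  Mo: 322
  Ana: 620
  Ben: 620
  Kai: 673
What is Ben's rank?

5

Sorted (ascending): 322, 391, 474, 504, 620, 620, 673, 715, 715
The 2 values of 620 occupy positions 5–6 → each gets rank 5.
The 2 values of 715 occupy positions 8–9 → each gets rank 8.
Ben has value 620 → rank 5.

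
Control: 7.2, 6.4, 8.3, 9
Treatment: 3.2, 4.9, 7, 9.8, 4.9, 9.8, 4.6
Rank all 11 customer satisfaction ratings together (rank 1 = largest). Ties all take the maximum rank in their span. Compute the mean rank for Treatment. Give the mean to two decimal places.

Sorted (descending): 9.8, 9.8, 9, 8.3, 7.2, 7, 6.4, 4.9, 4.9, 4.6, 3.2
The 2 values of 9.8 occupy positions 1–2 → each gets rank 2.
The 2 values of 4.9 occupy positions 8–9 → each gets rank 9.
Treatment values → pooled ranks: 3.2→11, 4.9→9, 7→6, 9.8→2, 4.9→9, 9.8→2, 4.6→10
Mean rank = (11 + 9 + 6 + 2 + 9 + 2 + 10) / 7 = 7.00

7.00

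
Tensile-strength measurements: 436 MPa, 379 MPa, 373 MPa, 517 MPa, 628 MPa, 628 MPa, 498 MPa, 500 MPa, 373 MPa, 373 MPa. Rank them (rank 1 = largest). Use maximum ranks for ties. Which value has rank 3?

517

Sorted (descending): 628, 628, 517, 500, 498, 436, 379, 373, 373, 373
The 2 values of 628 occupy positions 1–2 → each gets rank 2.
The 3 values of 373 occupy positions 8–10 → each gets rank 10.
Rank 3 → value 517.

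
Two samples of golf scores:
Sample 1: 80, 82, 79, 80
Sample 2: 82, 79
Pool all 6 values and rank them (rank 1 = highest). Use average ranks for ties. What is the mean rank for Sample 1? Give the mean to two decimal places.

3.50

Sorted (descending): 82, 82, 80, 80, 79, 79
The 2 values of 82 occupy positions 1–2 → average rank (1+2)/2 = 1.5.
The 2 values of 80 occupy positions 3–4 → average rank (3+4)/2 = 3.5.
The 2 values of 79 occupy positions 5–6 → average rank (5+6)/2 = 5.5.
Sample 1 values → pooled ranks: 80→3.5, 82→1.5, 79→5.5, 80→3.5
Mean rank = (3.5 + 1.5 + 5.5 + 3.5) / 4 = 3.50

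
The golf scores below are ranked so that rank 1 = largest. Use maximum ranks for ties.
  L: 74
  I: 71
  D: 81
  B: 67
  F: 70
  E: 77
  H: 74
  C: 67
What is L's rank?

4

Sorted (descending): 81, 77, 74, 74, 71, 70, 67, 67
The 2 values of 74 occupy positions 3–4 → each gets rank 4.
The 2 values of 67 occupy positions 7–8 → each gets rank 8.
L has value 74 → rank 4.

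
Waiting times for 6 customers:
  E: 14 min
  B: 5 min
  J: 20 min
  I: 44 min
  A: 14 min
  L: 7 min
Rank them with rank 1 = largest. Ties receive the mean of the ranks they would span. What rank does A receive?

3.5

Sorted (descending): 44, 20, 14, 14, 7, 5
The 2 values of 14 occupy positions 3–4 → average rank (3+4)/2 = 3.5.
A has value 14 min → rank 3.5.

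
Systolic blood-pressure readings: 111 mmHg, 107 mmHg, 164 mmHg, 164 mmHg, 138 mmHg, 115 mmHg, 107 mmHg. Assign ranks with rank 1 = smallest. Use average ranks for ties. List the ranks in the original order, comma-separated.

3, 1.5, 6.5, 6.5, 5, 4, 1.5

Sorted (ascending): 107, 107, 111, 115, 138, 164, 164
The 2 values of 107 occupy positions 1–2 → average rank (1+2)/2 = 1.5.
The 2 values of 164 occupy positions 6–7 → average rank (6+7)/2 = 6.5.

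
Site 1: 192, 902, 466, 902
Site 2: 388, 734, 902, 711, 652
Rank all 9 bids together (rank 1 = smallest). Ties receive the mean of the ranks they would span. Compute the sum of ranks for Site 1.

Sorted (ascending): 192, 388, 466, 652, 711, 734, 902, 902, 902
The 3 values of 902 occupy positions 7–9 → average rank 8.
Site 1 values → pooled ranks: 192→1, 902→8, 466→3, 902→8
Rank sum = 1 + 8 + 3 + 8 = 20

20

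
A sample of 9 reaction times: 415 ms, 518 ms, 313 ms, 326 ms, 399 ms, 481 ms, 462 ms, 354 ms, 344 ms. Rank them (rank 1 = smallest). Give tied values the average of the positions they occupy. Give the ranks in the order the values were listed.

Sorted (ascending): 313, 326, 344, 354, 399, 415, 462, 481, 518
No ties — each value takes its position as its rank.

6, 9, 1, 2, 5, 8, 7, 4, 3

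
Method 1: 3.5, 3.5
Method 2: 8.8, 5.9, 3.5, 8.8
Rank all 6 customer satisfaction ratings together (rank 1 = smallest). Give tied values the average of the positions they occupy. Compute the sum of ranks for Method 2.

17

Sorted (ascending): 3.5, 3.5, 3.5, 5.9, 8.8, 8.8
The 3 values of 3.5 occupy positions 1–3 → average rank 2.
The 2 values of 8.8 occupy positions 5–6 → average rank (5+6)/2 = 5.5.
Method 2 values → pooled ranks: 8.8→5.5, 5.9→4, 3.5→2, 8.8→5.5
Rank sum = 5.5 + 4 + 2 + 5.5 = 17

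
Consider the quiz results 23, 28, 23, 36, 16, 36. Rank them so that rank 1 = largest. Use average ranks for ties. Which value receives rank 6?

16

Sorted (descending): 36, 36, 28, 23, 23, 16
The 2 values of 36 occupy positions 1–2 → average rank (1+2)/2 = 1.5.
The 2 values of 23 occupy positions 4–5 → average rank (4+5)/2 = 4.5.
Rank 6 → value 16.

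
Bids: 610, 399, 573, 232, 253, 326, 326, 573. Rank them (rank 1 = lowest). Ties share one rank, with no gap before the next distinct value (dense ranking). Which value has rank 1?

Sorted (ascending): 232, 253, 326, 326, 399, 573, 573, 610
The 2 values of 326 share dense rank 3.
The 2 values of 573 share dense rank 5.
Remaining distinct values take the next consecutive integers.
Rank 1 → value 232.

232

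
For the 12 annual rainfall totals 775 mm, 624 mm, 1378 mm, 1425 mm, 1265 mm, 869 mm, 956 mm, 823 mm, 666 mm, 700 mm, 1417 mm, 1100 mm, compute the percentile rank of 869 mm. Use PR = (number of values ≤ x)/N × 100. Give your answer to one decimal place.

N = 12.
Strictly below 869: 5. Equal to 869: 1.
PR = 6/12 × 100 = 50.0

50.0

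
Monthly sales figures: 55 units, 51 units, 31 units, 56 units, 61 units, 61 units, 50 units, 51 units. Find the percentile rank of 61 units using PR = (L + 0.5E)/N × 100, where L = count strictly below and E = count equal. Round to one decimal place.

N = 8.
Strictly below 61: 6. Equal to 61: 2.
PR = (6 + 0.5·2)/8 × 100 = 87.5

87.5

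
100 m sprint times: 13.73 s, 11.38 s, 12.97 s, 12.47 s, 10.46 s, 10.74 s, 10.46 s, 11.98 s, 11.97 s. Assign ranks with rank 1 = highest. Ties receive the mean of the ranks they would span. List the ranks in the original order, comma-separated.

Sorted (descending): 13.73, 12.97, 12.47, 11.98, 11.97, 11.38, 10.74, 10.46, 10.46
The 2 values of 10.46 occupy positions 8–9 → average rank (8+9)/2 = 8.5.

1, 6, 2, 3, 8.5, 7, 8.5, 4, 5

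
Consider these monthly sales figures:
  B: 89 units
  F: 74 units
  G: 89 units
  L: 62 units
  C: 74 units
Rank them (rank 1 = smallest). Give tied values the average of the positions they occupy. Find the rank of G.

4.5

Sorted (ascending): 62, 74, 74, 89, 89
The 2 values of 74 occupy positions 2–3 → average rank (2+3)/2 = 2.5.
The 2 values of 89 occupy positions 4–5 → average rank (4+5)/2 = 4.5.
G has value 89 units → rank 4.5.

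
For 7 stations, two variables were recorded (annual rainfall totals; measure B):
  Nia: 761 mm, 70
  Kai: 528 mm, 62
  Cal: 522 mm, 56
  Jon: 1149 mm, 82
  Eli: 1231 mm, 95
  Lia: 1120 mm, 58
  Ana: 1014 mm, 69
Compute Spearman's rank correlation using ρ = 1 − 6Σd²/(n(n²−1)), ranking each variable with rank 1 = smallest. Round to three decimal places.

Ranks of variable 1: 3, 2, 1, 6, 7, 5, 4
Ranks of variable 2: 5, 3, 1, 6, 7, 2, 4
d = r₁ − r₂: -2, -1, 0, 0, 0, 3, 0
d²: 4, 1, 0, 0, 0, 9, 0; Σd² = 14
ρ = 1 − 6·14/(7·48) = 1 − 84/336 = 0.750

0.750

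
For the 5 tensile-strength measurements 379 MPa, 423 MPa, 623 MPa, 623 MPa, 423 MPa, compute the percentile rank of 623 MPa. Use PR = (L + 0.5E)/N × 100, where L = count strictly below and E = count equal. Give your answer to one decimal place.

N = 5.
Strictly below 623: 3. Equal to 623: 2.
PR = (3 + 0.5·2)/5 × 100 = 80.0

80.0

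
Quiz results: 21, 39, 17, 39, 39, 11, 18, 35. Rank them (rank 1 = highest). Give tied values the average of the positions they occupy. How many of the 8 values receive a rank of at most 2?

3

Sorted (descending): 39, 39, 39, 35, 21, 18, 17, 11
The 3 values of 39 occupy positions 1–3 → average rank 2.
Ranks ≤ 2: {2, 2, 2} → 3 values.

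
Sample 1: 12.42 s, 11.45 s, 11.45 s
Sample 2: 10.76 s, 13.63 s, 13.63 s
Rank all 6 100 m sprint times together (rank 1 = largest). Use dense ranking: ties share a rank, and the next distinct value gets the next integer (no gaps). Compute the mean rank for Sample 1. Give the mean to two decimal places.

Sorted (descending): 13.63, 13.63, 12.42, 11.45, 11.45, 10.76
The 2 values of 13.63 share dense rank 1.
The 2 values of 11.45 share dense rank 3.
Remaining distinct values take the next consecutive integers.
Sample 1 values → pooled ranks: 12.42→2, 11.45→3, 11.45→3
Mean rank = (2 + 3 + 3) / 3 = 2.67

2.67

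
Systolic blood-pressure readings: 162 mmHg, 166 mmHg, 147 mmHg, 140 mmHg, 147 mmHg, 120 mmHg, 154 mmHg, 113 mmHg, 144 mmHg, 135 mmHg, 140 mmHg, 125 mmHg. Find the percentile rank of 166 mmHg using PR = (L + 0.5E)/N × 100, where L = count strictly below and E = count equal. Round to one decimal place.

N = 12.
Strictly below 166: 11. Equal to 166: 1.
PR = (11 + 0.5·1)/12 × 100 = 95.8

95.8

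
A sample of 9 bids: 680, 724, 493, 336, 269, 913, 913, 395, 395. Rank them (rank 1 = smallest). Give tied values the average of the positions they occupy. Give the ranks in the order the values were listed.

6, 7, 5, 2, 1, 8.5, 8.5, 3.5, 3.5

Sorted (ascending): 269, 336, 395, 395, 493, 680, 724, 913, 913
The 2 values of 395 occupy positions 3–4 → average rank (3+4)/2 = 3.5.
The 2 values of 913 occupy positions 8–9 → average rank (8+9)/2 = 8.5.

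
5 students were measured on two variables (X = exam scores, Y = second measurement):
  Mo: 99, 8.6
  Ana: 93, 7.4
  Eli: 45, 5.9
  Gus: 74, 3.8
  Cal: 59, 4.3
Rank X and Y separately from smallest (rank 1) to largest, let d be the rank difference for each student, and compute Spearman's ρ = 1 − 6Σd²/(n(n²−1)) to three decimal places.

Ranks of variable 1: 5, 4, 1, 3, 2
Ranks of variable 2: 5, 4, 3, 1, 2
d = r₁ − r₂: 0, 0, -2, 2, 0
d²: 0, 0, 4, 4, 0; Σd² = 8
ρ = 1 − 6·8/(5·24) = 1 − 48/120 = 0.600

0.600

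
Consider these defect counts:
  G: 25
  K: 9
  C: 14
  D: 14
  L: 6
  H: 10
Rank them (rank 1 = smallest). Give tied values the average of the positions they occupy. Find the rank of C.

Sorted (ascending): 6, 9, 10, 14, 14, 25
The 2 values of 14 occupy positions 4–5 → average rank (4+5)/2 = 4.5.
C has value 14 → rank 4.5.

4.5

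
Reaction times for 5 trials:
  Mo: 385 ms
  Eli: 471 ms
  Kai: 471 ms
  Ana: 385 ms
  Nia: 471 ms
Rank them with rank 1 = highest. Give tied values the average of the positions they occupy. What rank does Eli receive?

2

Sorted (descending): 471, 471, 471, 385, 385
The 3 values of 471 occupy positions 1–3 → average rank 2.
The 2 values of 385 occupy positions 4–5 → average rank (4+5)/2 = 4.5.
Eli has value 471 ms → rank 2.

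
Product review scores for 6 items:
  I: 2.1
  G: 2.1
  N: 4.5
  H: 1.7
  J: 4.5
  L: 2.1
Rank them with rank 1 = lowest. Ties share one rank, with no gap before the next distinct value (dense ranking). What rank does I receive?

Sorted (ascending): 1.7, 2.1, 2.1, 2.1, 4.5, 4.5
The 3 values of 2.1 share dense rank 2.
The 2 values of 4.5 share dense rank 3.
Remaining distinct values take the next consecutive integers.
I has value 2.1 → rank 2.

2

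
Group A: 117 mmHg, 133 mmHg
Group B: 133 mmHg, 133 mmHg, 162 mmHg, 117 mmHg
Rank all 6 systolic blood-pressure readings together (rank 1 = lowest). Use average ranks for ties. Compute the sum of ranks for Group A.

Sorted (ascending): 117, 117, 133, 133, 133, 162
The 2 values of 117 occupy positions 1–2 → average rank (1+2)/2 = 1.5.
The 3 values of 133 occupy positions 3–5 → average rank 4.
Group A values → pooled ranks: 117→1.5, 133→4
Rank sum = 1.5 + 4 = 5.5

5.5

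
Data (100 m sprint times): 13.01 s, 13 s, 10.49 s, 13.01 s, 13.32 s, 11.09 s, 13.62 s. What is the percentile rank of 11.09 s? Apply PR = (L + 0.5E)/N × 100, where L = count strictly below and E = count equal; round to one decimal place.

21.4

N = 7.
Strictly below 11.09: 1. Equal to 11.09: 1.
PR = (1 + 0.5·1)/7 × 100 = 21.4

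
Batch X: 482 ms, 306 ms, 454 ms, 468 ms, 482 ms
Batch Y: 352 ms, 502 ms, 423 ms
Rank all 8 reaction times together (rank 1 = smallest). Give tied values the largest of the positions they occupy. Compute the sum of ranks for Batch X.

Sorted (ascending): 306, 352, 423, 454, 468, 482, 482, 502
The 2 values of 482 occupy positions 6–7 → each gets rank 7.
Batch X values → pooled ranks: 482→7, 306→1, 454→4, 468→5, 482→7
Rank sum = 7 + 1 + 4 + 5 + 7 = 24

24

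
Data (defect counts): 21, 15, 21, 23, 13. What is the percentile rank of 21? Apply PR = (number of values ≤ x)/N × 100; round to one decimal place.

N = 5.
Strictly below 21: 2. Equal to 21: 2.
PR = 4/5 × 100 = 80.0

80.0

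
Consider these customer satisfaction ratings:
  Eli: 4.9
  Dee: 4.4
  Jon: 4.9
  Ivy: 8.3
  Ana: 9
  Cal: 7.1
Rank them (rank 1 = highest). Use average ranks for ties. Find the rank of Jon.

4.5

Sorted (descending): 9, 8.3, 7.1, 4.9, 4.9, 4.4
The 2 values of 4.9 occupy positions 4–5 → average rank (4+5)/2 = 4.5.
Jon has value 4.9 → rank 4.5.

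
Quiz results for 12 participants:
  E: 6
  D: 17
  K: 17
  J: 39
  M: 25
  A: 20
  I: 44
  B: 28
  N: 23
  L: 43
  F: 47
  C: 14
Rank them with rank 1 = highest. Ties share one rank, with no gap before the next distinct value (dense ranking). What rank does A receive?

Sorted (descending): 47, 44, 43, 39, 28, 25, 23, 20, 17, 17, 14, 6
The 2 values of 17 share dense rank 9.
Remaining distinct values take the next consecutive integers.
A has value 20 → rank 8.

8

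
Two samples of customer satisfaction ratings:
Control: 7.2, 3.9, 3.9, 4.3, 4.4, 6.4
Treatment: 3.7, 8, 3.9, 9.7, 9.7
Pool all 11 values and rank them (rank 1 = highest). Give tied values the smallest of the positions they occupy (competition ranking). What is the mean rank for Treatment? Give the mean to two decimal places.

Sorted (descending): 9.7, 9.7, 8, 7.2, 6.4, 4.4, 4.3, 3.9, 3.9, 3.9, 3.7
The 2 values of 9.7 occupy positions 1–2 → each gets rank 1.
The 3 values of 3.9 occupy positions 8–10 → each gets rank 8.
Treatment values → pooled ranks: 3.7→11, 8→3, 3.9→8, 9.7→1, 9.7→1
Mean rank = (11 + 3 + 8 + 1 + 1) / 5 = 4.80

4.80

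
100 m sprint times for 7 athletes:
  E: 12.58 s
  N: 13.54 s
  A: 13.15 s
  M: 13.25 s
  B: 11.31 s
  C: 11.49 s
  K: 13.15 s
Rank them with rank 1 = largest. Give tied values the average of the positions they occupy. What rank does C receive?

6

Sorted (descending): 13.54, 13.25, 13.15, 13.15, 12.58, 11.49, 11.31
The 2 values of 13.15 occupy positions 3–4 → average rank (3+4)/2 = 3.5.
C has value 11.49 s → rank 6.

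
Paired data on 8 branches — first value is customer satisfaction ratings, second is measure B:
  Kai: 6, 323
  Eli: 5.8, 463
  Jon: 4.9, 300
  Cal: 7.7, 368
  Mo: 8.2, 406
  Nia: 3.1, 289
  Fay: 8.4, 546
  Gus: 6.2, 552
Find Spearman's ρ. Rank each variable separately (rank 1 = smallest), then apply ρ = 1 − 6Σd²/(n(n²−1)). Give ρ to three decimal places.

0.667

Ranks of variable 1: 4, 3, 2, 6, 7, 1, 8, 5
Ranks of variable 2: 3, 6, 2, 4, 5, 1, 7, 8
d = r₁ − r₂: 1, -3, 0, 2, 2, 0, 1, -3
d²: 1, 9, 0, 4, 4, 0, 1, 9; Σd² = 28
ρ = 1 − 6·28/(8·63) = 1 − 168/504 = 0.667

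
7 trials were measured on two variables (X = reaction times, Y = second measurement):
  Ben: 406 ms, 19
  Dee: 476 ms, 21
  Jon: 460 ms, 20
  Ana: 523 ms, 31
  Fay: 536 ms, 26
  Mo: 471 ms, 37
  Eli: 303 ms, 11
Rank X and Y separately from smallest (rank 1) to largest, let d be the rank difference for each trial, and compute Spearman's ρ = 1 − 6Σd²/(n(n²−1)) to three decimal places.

0.750

Ranks of variable 1: 2, 5, 3, 6, 7, 4, 1
Ranks of variable 2: 2, 4, 3, 6, 5, 7, 1
d = r₁ − r₂: 0, 1, 0, 0, 2, -3, 0
d²: 0, 1, 0, 0, 4, 9, 0; Σd² = 14
ρ = 1 − 6·14/(7·48) = 1 − 84/336 = 0.750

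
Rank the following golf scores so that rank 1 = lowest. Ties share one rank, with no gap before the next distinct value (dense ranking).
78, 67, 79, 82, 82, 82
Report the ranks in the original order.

Sorted (ascending): 67, 78, 79, 82, 82, 82
The 3 values of 82 share dense rank 4.
Remaining distinct values take the next consecutive integers.

2, 1, 3, 4, 4, 4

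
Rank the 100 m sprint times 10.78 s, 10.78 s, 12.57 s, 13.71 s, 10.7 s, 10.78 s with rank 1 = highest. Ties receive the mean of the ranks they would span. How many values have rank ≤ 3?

2

Sorted (descending): 13.71, 12.57, 10.78, 10.78, 10.78, 10.7
The 3 values of 10.78 occupy positions 3–5 → average rank 4.
Ranks ≤ 3: {1, 2} → 2 values.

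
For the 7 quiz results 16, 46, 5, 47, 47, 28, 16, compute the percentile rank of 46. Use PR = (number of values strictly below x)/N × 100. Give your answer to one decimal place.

N = 7.
Strictly below 46: 4. Equal to 46: 1.
PR = 4/7 × 100 = 57.1

57.1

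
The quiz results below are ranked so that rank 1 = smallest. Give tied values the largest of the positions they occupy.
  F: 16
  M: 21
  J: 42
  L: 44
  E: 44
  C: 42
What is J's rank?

4

Sorted (ascending): 16, 21, 42, 42, 44, 44
The 2 values of 42 occupy positions 3–4 → each gets rank 4.
The 2 values of 44 occupy positions 5–6 → each gets rank 6.
J has value 42 → rank 4.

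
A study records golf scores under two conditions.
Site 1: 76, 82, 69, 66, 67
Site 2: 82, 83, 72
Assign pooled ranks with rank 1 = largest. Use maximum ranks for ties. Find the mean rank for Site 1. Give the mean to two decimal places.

5.60

Sorted (descending): 83, 82, 82, 76, 72, 69, 67, 66
The 2 values of 82 occupy positions 2–3 → each gets rank 3.
Site 1 values → pooled ranks: 76→4, 82→3, 69→6, 66→8, 67→7
Mean rank = (4 + 3 + 6 + 8 + 7) / 5 = 5.60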